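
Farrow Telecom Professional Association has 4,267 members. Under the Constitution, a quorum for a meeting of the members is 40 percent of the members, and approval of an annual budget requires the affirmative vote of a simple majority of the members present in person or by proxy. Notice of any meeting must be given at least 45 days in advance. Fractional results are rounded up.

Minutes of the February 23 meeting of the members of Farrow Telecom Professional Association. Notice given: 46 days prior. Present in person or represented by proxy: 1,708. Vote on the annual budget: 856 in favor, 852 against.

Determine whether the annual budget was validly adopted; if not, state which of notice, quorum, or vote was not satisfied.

Notice: 46 days given; 45 required. Satisfied.
Quorum: 40% of 4,267 = 1,706.80, rounded up to 1,707; 1,708 present. Satisfied.
Vote: requires a majority of those present (1,708); a majority of 1708 is 855, so 855 needed; 856 in favor. Satisfied.

Valid — all requirements satisfied.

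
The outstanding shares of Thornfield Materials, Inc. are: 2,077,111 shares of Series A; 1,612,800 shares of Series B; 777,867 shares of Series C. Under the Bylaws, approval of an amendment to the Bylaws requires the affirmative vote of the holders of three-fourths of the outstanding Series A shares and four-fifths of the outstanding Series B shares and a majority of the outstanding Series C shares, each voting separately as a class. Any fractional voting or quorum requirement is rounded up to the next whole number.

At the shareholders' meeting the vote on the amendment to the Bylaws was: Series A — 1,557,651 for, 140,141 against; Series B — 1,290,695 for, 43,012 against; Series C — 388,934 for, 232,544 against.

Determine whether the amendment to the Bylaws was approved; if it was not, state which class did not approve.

Not approved — the Series A shares did not give the required vote.

Series A: 3/4 of 2077111 = 1557833.25, rounded up to 1557834; 1,557,834 required, 1,557,651 in favor — not approved.
Series B: 4/5 of 1612800 = 1290240; 1,290,240 required, 1,290,695 in favor — approved.
Series C: a majority of 777867 is 388934; 388,934 required, 388,934 in favor — approved.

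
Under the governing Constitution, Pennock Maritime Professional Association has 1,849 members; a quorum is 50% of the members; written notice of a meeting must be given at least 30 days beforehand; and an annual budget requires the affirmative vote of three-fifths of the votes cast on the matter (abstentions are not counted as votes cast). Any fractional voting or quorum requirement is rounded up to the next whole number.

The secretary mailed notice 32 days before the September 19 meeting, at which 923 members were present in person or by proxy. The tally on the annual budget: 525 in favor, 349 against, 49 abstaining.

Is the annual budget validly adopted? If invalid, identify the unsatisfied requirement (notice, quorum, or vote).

Invalid — quorum requirement not satisfied.

Notice: 32 days given; 30 required. Satisfied.
Quorum: 50% of 1,849 = 924.50, rounded up to 925; 923 present. Not satisfied.
Vote: requires three-fifths of the votes cast (923 − 49 abstaining = 874); 3/5 of 874 = 524.40, rounded up to 525, so 525 needed; 525 in favor. Satisfied.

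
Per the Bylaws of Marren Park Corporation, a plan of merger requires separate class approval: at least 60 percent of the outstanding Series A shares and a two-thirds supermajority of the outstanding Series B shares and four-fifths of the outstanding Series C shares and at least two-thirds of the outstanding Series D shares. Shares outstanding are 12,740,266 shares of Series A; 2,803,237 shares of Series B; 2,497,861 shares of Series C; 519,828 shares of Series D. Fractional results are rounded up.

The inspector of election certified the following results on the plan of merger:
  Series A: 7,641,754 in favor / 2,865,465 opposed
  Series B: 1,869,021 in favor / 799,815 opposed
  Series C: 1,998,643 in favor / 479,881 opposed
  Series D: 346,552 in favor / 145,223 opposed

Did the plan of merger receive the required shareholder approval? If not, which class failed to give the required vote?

Series A: 3/5 of 12740266 = 7644159.60, rounded up to 7644160; 7,644,160 required, 7,641,754 in favor — not approved.
Series B: 2/3 of 2803237 = 1868824.67, rounded up to 1868825; 1,868,825 required, 1,869,021 in favor — approved.
Series C: 4/5 of 2497861 = 1998288.80, rounded up to 1998289; 1,998,289 required, 1,998,643 in favor — approved.
Series D: 2/3 of 519828 = 346552; 346,552 required, 346,552 in favor — approved.

Not approved — the Series A shares did not give the required vote.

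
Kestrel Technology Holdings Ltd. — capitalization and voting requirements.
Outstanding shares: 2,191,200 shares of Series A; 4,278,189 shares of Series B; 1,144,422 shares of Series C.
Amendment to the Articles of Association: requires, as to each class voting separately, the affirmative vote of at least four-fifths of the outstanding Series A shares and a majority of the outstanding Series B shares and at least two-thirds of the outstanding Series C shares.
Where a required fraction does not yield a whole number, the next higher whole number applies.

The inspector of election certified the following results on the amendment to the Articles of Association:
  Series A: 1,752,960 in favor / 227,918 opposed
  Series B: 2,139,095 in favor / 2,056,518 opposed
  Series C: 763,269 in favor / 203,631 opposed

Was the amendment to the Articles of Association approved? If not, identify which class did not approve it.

Approved — every class gave the required vote.

Series A: 4/5 of 2191200 = 1752960; 1,752,960 required, 1,752,960 in favor — approved.
Series B: a majority of 4278189 is 2139095; 2,139,095 required, 2,139,095 in favor — approved.
Series C: 2/3 of 1144422 = 762948; 762,948 required, 763,269 in favor — approved.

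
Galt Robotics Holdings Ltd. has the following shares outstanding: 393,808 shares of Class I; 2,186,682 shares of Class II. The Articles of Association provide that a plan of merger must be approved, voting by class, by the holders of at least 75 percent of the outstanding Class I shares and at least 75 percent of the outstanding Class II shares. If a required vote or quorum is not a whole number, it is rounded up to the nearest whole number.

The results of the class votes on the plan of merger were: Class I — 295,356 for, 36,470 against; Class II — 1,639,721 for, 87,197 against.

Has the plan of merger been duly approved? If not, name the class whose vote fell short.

Class I: 3/4 of 393808 = 295356; 295,356 required, 295,356 in favor — approved.
Class II: 3/4 of 2186682 = 1640011.50, rounded up to 1640012; 1,640,012 required, 1,639,721 in favor — not approved.

Not approved — the Class II shares did not give the required vote.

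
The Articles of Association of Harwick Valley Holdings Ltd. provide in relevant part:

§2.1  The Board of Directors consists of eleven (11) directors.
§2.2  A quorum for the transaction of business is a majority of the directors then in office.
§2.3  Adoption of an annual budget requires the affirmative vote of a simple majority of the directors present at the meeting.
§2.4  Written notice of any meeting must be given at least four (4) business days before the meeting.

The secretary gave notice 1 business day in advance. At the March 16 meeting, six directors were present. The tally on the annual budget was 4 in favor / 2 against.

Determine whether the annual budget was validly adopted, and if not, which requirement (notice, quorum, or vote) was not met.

Notice: 1 business day given; 4 required (1 < 4). Not satisfied.
Quorum: 6 present; quorum is 6. Satisfied.
Vote: the annual budget requires a majority of the directors present (6). A majority of 6 is 4, so 4 affirmative votes are needed; 4 voted in favor. Satisfied.

Invalid — notice requirement not satisfied.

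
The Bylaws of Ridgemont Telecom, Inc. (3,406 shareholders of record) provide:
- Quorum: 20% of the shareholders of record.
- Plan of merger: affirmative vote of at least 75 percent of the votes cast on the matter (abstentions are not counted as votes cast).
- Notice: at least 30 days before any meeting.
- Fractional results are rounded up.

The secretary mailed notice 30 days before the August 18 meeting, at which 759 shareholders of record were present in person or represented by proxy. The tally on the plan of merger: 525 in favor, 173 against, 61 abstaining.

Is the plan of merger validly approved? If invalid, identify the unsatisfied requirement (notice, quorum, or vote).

Notice: 30 days given; 30 required. Satisfied.
Quorum: 20% of 3,406 = 681.20, rounded up to 682; 759 present. Satisfied.
Vote: requires three-fourths of the votes cast (759 − 61 abstaining = 698); 3/4 of 698 = 523.50, rounded up to 524, so 524 needed; 525 in favor. Satisfied.

Valid — all requirements satisfied.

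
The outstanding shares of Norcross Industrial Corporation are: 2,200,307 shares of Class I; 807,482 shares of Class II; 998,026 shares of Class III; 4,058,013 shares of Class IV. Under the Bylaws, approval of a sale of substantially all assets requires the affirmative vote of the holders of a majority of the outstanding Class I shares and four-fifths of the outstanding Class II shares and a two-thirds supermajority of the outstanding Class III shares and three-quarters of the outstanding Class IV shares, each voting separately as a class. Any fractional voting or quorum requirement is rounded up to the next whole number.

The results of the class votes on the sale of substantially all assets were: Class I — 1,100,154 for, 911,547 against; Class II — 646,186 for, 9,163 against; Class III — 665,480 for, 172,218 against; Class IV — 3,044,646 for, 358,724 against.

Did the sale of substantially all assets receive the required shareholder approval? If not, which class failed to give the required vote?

Approved — every class gave the required vote.

Class I: a majority of 2200307 is 1100154; 1,100,154 required, 1,100,154 in favor — approved.
Class II: 4/5 of 807482 = 645985.60, rounded up to 645986; 645,986 required, 646,186 in favor — approved.
Class III: 2/3 of 998026 = 665350.67, rounded up to 665351; 665,351 required, 665,480 in favor — approved.
Class IV: 3/4 of 4058013 = 3043509.75, rounded up to 3043510; 3,043,510 required, 3,044,646 in favor — approved.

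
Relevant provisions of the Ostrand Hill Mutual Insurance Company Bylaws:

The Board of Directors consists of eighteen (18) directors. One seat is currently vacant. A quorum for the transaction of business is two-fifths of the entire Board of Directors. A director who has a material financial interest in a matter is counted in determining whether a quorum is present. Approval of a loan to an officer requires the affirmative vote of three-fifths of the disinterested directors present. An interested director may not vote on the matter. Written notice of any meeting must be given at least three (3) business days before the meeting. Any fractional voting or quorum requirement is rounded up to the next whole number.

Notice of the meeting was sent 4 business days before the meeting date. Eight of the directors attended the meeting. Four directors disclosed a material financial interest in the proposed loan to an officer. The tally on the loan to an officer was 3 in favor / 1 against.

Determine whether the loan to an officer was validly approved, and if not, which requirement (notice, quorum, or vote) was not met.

Valid — all requirements satisfied.

Notice: 4 business days given; 3 required (4 ≥ 3). Satisfied.
Quorum: 8 present (interested directors count toward quorum); quorum is 8. Satisfied.
Vote: the loan to an officer requires three-fifths of the disinterested directors present (8 − 4 = 4). 3/5 of 4 = 2.40, rounded up to 3, so 3 affirmative votes are needed; 3 voted in favor. Satisfied.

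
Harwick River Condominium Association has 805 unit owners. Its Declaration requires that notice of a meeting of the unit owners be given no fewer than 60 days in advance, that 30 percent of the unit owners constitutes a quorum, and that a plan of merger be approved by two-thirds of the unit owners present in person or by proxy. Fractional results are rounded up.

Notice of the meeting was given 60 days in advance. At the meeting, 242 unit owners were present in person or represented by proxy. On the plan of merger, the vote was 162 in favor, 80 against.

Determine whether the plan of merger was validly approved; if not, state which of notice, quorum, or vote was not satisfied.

Notice: 60 days given; 60 required. Satisfied.
Quorum: 30% of 805 = 241.50, rounded up to 242; 242 present. Satisfied.
Vote: requires two-thirds of those present (242); 2/3 of 242 = 161.33, rounded up to 162, so 162 needed; 162 in favor. Satisfied.

Valid — all requirements satisfied.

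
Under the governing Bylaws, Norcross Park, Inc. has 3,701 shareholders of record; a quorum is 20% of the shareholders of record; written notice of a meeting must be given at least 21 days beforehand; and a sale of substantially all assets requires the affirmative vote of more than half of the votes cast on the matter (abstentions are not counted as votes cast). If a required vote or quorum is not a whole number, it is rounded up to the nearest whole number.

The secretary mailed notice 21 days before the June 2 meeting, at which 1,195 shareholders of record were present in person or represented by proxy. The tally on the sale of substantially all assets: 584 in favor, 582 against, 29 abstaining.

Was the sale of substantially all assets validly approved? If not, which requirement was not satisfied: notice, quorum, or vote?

Notice: 21 days given; 21 required. Satisfied.
Quorum: 20% of 3,701 = 740.20, rounded up to 741; 1,195 present. Satisfied.
Vote: requires a majority of the votes cast (1,195 − 29 abstaining = 1,166); a majority of 1166 is 584, so 584 needed; 584 in favor. Satisfied.

Valid — all requirements satisfied.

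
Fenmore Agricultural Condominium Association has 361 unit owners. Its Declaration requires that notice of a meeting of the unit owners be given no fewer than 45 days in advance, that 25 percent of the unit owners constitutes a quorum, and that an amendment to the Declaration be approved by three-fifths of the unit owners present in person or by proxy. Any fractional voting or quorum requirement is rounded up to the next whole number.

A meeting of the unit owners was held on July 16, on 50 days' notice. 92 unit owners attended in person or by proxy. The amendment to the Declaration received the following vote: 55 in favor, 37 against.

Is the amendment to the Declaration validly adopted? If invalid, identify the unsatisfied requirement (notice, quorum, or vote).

Notice: 50 days given; 45 required. Satisfied.
Quorum: 25% of 361 = 90.25, rounded up to 91; 92 present. Satisfied.
Vote: requires three-fifths of those present (92); 3/5 of 92 = 55.20, rounded up to 56, so 56 needed; 55 in favor. Not satisfied.

Invalid — vote requirement not satisfied.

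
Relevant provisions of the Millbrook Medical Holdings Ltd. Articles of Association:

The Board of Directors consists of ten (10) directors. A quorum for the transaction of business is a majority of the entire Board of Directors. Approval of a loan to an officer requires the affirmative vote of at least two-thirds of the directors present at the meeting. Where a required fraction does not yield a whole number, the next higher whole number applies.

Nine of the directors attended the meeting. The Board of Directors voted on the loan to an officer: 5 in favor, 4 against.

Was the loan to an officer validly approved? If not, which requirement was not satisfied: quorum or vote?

Quorum: 9 present; quorum is 6. Satisfied.
Vote: the loan to an officer requires two-thirds of the directors present (9). 2/3 of 9 = 6, so 6 affirmative votes are needed; 5 voted in favor. Not satisfied.

Invalid — vote requirement not satisfied.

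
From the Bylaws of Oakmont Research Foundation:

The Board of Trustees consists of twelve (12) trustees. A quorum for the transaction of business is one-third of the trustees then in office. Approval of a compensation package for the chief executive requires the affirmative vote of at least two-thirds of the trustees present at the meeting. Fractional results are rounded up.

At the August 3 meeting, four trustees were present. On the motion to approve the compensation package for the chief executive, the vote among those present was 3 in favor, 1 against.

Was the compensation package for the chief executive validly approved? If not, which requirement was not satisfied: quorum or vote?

Quorum: 4 present; quorum is 4. Satisfied.
Vote: the compensation package for the chief executive requires two-thirds of the trustees present (4). 2/3 of 4 = 2.67, rounded up to 3, so 3 affirmative votes are needed; 3 voted in favor. Satisfied.

Valid — all requirements satisfied.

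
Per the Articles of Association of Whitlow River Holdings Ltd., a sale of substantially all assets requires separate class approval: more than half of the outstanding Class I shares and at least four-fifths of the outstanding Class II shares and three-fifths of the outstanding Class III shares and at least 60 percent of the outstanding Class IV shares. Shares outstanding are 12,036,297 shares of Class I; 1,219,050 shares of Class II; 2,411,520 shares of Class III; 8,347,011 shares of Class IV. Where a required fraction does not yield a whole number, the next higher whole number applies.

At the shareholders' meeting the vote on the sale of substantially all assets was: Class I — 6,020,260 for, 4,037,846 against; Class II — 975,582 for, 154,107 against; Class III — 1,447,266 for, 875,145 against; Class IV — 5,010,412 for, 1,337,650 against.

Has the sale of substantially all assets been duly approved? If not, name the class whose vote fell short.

Class I: a majority of 12036297 is 6018149; 6,018,149 required, 6,020,260 in favor — approved.
Class II: 4/5 of 1219050 = 975240; 975,240 required, 975,582 in favor — approved.
Class III: 3/5 of 2411520 = 1446912; 1,446,912 required, 1,447,266 in favor — approved.
Class IV: 3/5 of 8347011 = 5008206.60, rounded up to 5008207; 5,008,207 required, 5,010,412 in favor — approved.

Approved — every class gave the required vote.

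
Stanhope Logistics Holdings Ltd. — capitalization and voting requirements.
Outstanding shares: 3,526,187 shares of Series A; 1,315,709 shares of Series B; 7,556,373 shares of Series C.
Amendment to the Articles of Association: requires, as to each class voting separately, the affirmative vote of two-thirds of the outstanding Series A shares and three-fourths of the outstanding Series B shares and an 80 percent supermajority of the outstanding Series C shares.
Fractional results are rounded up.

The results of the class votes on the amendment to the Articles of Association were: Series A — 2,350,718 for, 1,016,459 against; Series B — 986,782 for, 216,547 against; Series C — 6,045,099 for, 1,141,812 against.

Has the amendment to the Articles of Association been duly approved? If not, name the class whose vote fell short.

Not approved — the Series A shares did not give the required vote.

Series A: 2/3 of 3526187 = 2350791.33, rounded up to 2350792; 2,350,792 required, 2,350,718 in favor — not approved.
Series B: 3/4 of 1315709 = 986781.75, rounded up to 986782; 986,782 required, 986,782 in favor — approved.
Series C: 4/5 of 7556373 = 6045098.40, rounded up to 6045099; 6,045,099 required, 6,045,099 in favor — approved.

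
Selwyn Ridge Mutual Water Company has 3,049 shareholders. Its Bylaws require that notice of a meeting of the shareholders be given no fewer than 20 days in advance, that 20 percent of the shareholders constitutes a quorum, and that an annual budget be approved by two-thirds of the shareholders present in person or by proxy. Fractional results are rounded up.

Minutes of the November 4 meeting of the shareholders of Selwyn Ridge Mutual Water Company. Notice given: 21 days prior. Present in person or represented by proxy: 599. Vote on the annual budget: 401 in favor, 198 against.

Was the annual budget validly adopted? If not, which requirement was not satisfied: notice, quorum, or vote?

Notice: 21 days given; 20 required. Satisfied.
Quorum: 20% of 3,049 = 609.80, rounded up to 610; 599 present. Not satisfied.
Vote: requires two-thirds of those present (599); 2/3 of 599 = 399.33, rounded up to 400, so 400 needed; 401 in favor. Satisfied.

Invalid — quorum requirement not satisfied.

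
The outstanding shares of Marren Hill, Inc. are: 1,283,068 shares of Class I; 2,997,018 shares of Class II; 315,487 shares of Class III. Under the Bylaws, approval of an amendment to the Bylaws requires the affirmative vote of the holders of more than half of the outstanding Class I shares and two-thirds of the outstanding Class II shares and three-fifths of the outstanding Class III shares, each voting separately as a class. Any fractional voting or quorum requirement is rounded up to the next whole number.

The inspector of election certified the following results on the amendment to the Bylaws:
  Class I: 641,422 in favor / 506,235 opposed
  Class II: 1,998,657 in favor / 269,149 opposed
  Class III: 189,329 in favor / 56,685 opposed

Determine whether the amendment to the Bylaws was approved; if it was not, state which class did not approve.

Not approved — the Class I shares did not give the required vote.

Class I: a majority of 1283068 is 641535; 641,535 required, 641,422 in favor — not approved.
Class II: 2/3 of 2997018 = 1998012; 1,998,012 required, 1,998,657 in favor — approved.
Class III: 3/5 of 315487 = 189292.20, rounded up to 189293; 189,293 required, 189,329 in favor — approved.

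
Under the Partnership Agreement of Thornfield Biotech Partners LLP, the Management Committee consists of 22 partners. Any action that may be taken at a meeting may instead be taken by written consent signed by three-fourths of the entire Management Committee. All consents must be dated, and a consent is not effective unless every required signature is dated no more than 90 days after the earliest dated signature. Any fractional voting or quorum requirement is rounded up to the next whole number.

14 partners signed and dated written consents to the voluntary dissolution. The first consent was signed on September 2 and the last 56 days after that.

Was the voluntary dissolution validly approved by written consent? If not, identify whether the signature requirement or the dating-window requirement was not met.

Signatures required: three-fourths of 22 — 3/4 of 22 = 16.50, rounded up to 17, so 17 needed; 14 signed. Insufficient.
Dating window: the latest signature is 56 days after the earliest; the limit is 90 days. Within the window.

Not effective — insufficient signatures.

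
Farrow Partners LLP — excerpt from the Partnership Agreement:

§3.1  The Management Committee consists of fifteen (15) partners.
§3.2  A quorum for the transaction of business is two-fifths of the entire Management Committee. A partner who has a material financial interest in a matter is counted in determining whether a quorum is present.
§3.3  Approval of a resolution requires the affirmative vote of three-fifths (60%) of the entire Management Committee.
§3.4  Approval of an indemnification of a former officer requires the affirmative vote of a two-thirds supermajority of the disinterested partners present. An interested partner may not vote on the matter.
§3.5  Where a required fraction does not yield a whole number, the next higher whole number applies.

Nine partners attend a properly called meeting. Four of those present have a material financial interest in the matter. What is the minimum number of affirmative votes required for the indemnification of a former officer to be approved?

4

The indemnification of a former officer requires two-thirds of the disinterested partners present (9 − 4 = 5).
2/3 of 5 = 3.33, rounded up to 4.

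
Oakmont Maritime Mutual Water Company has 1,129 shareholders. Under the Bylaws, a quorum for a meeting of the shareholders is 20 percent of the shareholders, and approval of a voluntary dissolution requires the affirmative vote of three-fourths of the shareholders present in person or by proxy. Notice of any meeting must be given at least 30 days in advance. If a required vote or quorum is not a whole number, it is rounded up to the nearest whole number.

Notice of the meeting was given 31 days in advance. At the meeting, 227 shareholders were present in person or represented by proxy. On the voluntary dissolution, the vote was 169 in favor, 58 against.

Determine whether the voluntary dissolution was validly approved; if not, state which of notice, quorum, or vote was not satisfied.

Notice: 31 days given; 30 required. Satisfied.
Quorum: 20% of 1,129 = 225.80, rounded up to 226; 227 present. Satisfied.
Vote: requires three-fourths of those present (227); 3/4 of 227 = 170.25, rounded up to 171, so 171 needed; 169 in favor. Not satisfied.

Invalid — vote requirement not satisfied.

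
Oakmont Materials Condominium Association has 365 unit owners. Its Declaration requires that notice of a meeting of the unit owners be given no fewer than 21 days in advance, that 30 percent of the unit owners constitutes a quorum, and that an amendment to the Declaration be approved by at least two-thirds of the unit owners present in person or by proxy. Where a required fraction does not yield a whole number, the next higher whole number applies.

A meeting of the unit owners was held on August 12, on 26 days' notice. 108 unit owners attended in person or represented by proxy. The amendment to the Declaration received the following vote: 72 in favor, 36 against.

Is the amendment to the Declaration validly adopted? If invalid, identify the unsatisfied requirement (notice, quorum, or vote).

Invalid — quorum requirement not satisfied.

Notice: 26 days given; 21 required. Satisfied.
Quorum: 30% of 365 = 109.50, rounded up to 110; 108 present. Not satisfied.
Vote: requires two-thirds of those present (108); 2/3 of 108 = 72, so 72 needed; 72 in favor. Satisfied.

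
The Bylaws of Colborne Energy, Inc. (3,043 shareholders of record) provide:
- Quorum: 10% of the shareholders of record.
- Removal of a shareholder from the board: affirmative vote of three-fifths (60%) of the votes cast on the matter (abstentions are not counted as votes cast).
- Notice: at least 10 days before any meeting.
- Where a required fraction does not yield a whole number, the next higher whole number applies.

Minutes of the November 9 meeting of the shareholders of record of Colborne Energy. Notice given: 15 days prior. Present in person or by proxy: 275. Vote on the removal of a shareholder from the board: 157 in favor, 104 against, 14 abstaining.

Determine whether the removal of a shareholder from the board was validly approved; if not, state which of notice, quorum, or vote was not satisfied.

Notice: 15 days given; 10 required. Satisfied.
Quorum: 10% of 3,043 = 304.30, rounded up to 305; 275 present. Not satisfied.
Vote: requires three-fifths of the votes cast (275 − 14 abstaining = 261); 3/5 of 261 = 156.60, rounded up to 157, so 157 needed; 157 in favor. Satisfied.

Invalid — quorum requirement not satisfied.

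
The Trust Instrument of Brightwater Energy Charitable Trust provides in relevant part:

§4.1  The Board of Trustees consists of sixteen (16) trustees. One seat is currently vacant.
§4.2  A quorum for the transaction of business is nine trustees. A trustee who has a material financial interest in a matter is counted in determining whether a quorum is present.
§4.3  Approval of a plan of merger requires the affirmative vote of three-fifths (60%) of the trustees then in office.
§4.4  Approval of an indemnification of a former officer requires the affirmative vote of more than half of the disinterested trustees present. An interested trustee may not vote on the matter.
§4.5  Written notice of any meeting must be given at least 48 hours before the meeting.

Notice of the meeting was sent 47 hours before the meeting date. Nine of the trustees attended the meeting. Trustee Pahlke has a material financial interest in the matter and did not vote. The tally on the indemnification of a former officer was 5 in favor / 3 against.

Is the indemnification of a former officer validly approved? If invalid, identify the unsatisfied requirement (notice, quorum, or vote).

Invalid — notice requirement not satisfied.

Notice: 47 hours given; 48 required (47 < 48). Not satisfied.
Quorum: 9 present (interested trustees count toward quorum); quorum is 9. Satisfied.
Vote: the indemnification of a former officer requires a majority of the disinterested trustees present (9 − 1 = 8). A majority of 8 is 5, so 5 affirmative votes are needed; 5 voted in favor. Satisfied.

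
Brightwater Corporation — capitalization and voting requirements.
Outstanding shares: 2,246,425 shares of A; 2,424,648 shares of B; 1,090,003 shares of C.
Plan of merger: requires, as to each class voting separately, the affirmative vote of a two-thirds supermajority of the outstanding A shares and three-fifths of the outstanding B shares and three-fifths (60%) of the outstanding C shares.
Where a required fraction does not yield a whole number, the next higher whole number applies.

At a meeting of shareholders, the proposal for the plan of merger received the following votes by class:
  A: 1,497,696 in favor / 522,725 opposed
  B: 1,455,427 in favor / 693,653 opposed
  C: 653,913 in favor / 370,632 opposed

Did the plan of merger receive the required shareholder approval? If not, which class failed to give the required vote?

A: 2/3 of 2246425 = 1497616.67, rounded up to 1497617; 1,497,617 required, 1,497,696 in favor — approved.
B: 3/5 of 2424648 = 1454788.80, rounded up to 1454789; 1,454,789 required, 1,455,427 in favor — approved.
C: 3/5 of 1090003 = 654001.80, rounded up to 654002; 654,002 required, 653,913 in favor — not approved.

Not approved — the C shares did not give the required vote.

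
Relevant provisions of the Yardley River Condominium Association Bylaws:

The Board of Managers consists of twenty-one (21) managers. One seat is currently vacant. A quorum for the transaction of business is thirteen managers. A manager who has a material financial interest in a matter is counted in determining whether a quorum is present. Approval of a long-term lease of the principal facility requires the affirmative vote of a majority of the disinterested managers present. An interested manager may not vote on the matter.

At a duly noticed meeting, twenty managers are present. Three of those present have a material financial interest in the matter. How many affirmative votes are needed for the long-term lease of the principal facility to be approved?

The long-term lease of the principal facility requires a majority of the disinterested managers present (20 − 3 = 17).
A majority of 17 is 9.

9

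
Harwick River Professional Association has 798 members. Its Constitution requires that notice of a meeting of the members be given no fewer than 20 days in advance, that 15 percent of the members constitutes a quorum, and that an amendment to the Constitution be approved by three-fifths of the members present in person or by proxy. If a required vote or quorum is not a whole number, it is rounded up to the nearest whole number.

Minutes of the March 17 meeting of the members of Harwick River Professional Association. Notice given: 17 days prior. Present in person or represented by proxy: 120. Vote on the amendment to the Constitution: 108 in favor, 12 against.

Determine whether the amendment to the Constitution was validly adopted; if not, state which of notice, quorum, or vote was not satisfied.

Invalid — notice requirement not satisfied.

Notice: 17 days given; 20 required. Not satisfied.
Quorum: 15% of 798 = 119.70, rounded up to 120; 120 present. Satisfied.
Vote: requires three-fifths of those present (120); 3/5 of 120 = 72, so 72 needed; 108 in favor. Satisfied.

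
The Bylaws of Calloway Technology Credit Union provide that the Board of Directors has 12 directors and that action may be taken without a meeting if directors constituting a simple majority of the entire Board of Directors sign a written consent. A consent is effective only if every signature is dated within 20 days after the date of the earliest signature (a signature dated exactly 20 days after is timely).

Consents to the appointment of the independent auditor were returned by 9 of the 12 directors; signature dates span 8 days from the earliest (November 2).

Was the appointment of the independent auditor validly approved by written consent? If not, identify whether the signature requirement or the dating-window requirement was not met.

Signatures required: a simple majority of 12 — a majority of 12 is 7, so 7 needed; 9 signed. Sufficient.
Dating window: the latest signature is 8 days after the earliest; the limit is 20 days. Within the window.

Effective — both the signature and dating-window requirements are satisfied.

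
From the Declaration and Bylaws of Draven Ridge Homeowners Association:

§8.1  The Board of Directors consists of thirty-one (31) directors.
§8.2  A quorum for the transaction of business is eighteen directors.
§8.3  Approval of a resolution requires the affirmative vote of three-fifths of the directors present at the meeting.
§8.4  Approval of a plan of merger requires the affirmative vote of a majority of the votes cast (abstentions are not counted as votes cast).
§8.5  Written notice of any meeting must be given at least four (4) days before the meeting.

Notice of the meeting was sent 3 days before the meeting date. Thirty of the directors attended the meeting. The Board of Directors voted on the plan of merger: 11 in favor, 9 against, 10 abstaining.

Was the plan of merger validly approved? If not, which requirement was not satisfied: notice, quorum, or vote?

Invalid — notice requirement not satisfied.

Notice: 3 days given; 4 required (3 < 4). Not satisfied.
Quorum: 30 present; quorum is 18. Satisfied.
Vote: the plan of merger requires a majority of the votes cast (30 present − 10 abstaining = 20). A majority of 20 is 11, so 11 affirmative votes are needed; 11 voted in favor. Satisfied.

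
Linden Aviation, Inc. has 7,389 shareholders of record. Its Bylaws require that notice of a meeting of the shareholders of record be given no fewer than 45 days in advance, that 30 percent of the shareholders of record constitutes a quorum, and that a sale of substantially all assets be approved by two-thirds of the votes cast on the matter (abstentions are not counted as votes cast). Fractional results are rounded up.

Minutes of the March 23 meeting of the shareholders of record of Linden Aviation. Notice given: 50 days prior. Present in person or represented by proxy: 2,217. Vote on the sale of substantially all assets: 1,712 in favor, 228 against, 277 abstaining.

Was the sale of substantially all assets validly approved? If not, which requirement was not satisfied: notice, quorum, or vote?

Notice: 50 days given; 45 required. Satisfied.
Quorum: 30% of 7,389 = 2,216.70, rounded up to 2,217; 2,217 present. Satisfied.
Vote: requires two-thirds of the votes cast (2,217 − 277 abstaining = 1,940); 2/3 of 1940 = 1293.33, rounded up to 1294, so 1,294 needed; 1,712 in favor. Satisfied.

Valid — all requirements satisfied.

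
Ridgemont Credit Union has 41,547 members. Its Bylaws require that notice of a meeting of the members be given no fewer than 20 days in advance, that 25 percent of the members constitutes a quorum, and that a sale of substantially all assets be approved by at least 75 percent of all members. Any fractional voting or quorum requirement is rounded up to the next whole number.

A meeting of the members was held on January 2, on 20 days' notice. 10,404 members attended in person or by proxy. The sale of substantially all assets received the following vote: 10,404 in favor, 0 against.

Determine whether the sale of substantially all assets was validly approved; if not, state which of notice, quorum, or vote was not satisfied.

Invalid — vote requirement not satisfied.

Notice: 20 days given; 20 required. Satisfied.
Quorum: 25% of 41,547 = 10,386.75, rounded up to 10,387; 10,404 present. Satisfied.
Vote: requires three-fourths of all members (41,547); 3/4 of 41547 = 31160.25, rounded up to 31161, so 31,161 needed; 10,404 in favor. Not satisfied.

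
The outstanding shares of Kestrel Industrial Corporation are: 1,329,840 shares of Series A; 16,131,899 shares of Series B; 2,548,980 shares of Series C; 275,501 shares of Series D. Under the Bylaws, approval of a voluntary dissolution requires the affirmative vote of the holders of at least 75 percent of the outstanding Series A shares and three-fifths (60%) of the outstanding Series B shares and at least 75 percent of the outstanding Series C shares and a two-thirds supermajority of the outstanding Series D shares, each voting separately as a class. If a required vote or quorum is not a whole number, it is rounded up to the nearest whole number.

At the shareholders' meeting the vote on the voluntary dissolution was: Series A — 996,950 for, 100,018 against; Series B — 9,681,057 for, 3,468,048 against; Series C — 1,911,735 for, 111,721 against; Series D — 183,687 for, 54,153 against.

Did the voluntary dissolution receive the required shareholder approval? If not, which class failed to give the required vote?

Not approved — the Series A shares did not give the required vote.

Series A: 3/4 of 1329840 = 997380; 997,380 required, 996,950 in favor — not approved.
Series B: 3/5 of 16131899 = 9679139.40, rounded up to 9679140; 9,679,140 required, 9,681,057 in favor — approved.
Series C: 3/4 of 2548980 = 1911735; 1,911,735 required, 1,911,735 in favor — approved.
Series D: 2/3 of 275501 = 183667.33, rounded up to 183668; 183,668 required, 183,687 in favor — approved.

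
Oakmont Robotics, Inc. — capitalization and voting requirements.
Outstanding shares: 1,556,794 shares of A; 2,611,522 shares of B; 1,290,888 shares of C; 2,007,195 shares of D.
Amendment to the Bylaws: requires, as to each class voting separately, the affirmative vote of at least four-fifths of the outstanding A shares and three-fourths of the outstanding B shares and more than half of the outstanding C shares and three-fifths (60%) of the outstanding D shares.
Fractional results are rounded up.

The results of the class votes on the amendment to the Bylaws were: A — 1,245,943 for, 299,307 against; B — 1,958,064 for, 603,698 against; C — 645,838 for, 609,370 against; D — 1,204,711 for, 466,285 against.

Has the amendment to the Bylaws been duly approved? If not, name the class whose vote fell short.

A: 4/5 of 1556794 = 1245435.20, rounded up to 1245436; 1,245,436 required, 1,245,943 in favor — approved.
B: 3/4 of 2611522 = 1958641.50, rounded up to 1958642; 1,958,642 required, 1,958,064 in favor — not approved.
C: a majority of 1290888 is 645445; 645,445 required, 645,838 in favor — approved.
D: 3/5 of 2007195 = 1204317; 1,204,317 required, 1,204,711 in favor — approved.

Not approved — the B shares did not give the required vote.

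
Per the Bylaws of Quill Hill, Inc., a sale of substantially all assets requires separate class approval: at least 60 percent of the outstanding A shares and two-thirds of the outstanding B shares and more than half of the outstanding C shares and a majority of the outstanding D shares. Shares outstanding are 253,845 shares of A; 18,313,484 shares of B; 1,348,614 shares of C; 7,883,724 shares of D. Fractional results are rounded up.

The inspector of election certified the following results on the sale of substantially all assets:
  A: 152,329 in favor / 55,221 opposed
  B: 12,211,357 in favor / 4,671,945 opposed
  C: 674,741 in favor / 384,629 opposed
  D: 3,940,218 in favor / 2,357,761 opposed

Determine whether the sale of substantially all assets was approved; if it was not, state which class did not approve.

Not approved — the D shares did not give the required vote.

A: 3/5 of 253845 = 152307; 152,307 required, 152,329 in favor — approved.
B: 2/3 of 18313484 = 12208989.33, rounded up to 12208990; 12,208,990 required, 12,211,357 in favor — approved.
C: a majority of 1348614 is 674308; 674,308 required, 674,741 in favor — approved.
D: a majority of 7883724 is 3941863; 3,941,863 required, 3,940,218 in favor — not approved.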